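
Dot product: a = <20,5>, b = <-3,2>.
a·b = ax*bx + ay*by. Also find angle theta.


a·b = 20*(-3) + 5*2 = -60 + 10 = -50
|a| = sqrt(400+25) = 20.6155
|b| = sqrt(9+4) = 3.6056
cos(theta) = -50/(sqrt(425)*sqrt(13)) = -50/sqrt(5525) = -0.672673
theta = arccos(-50/sqrt(5525)) = 132.2737 degrees

a·b = -50, theta = 132.2737 deg


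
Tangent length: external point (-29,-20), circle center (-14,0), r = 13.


d = sqrt((-29+ 14)^2 + (-20-0)^2) = sqrt(225+400) = 25.0000
L = sqrt(625.0000 - 169) = sqrt(456.0000) = 21.3542

21.3542


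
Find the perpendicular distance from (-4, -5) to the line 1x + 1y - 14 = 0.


|1*(-4) + 1*(-5) - 14| = |-23| = 23
sqrt(1 + 1) = sqrt(2) = 1.4142
d = 23/sqrt(2) = 16.2635

16.2635


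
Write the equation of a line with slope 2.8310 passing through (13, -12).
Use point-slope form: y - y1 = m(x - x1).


y + 12 = 2.8310(x - 13)
y = 2.8310x - 12 - 2.8310*13
y = 2.8310x - 48.8030

y = 2.8310x - 48.8030


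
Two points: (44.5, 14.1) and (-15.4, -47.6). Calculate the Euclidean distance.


dx = -15.4 - 44.5 = -59.9
dy = -47.6 - 14.1 = -61.7
d = sqrt(3588.01 + 3806.89) = sqrt(7394.9) = 85.9936

85.9936


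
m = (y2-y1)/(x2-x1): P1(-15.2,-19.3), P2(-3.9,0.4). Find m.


dy = 0.4 + 19.3 = 19.7
dx = -3.9 + 15.2 = 11.3
m = 19.7/11.3 = 1.7434

m = 1.7434


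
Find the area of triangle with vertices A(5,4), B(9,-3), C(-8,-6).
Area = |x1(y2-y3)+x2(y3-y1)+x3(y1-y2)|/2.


5*(-3+ 6) = 15
9*(-6-4) = -90
-8*(4+ 3) = -56
sum = -131
Area = |-131|/2 = 65.5000

65.5000 sq units


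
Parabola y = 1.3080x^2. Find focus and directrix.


a = 1.3080
1/(4a) = 0.1911
Focus = (0, 0.1911)
Directrix: y = -0.1911

Focus = (0, 0.1911), Directrix: y = -0.1911


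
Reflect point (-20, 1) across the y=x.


Reflection rule for y=x: (y, x)
(-20, 1) -> (1, -20)

(1, -20)


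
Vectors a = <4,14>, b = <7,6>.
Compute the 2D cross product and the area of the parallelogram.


cross = 4*6 - 14*7 = 24 - 98 = -74
Parallelogram area = |-74| = 74

cross = -74, parallelogram area = 74


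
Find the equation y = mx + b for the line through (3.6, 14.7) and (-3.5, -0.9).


m = (-15.6)/(-7.1) = 2.1972
b = y1 - m*x1 = 14.7 - (-15.6*3.6)/(-7.1) = 14.7 - 7.9099 = 6.7901

y = 2.1972x + 6.7901


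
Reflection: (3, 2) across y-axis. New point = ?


Reflection rule for y-axis: (-x, y)
(3, 2) -> (-3, 2)

(-3, 2)


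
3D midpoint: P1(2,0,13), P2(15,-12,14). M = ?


Mx = (2+15)/2 = 8.5000
My = (0- 12)/2 = -6.0000
Mz = (13+14)/2 = 13.5000

M = (8.5000, -6.0000, 13.5000)


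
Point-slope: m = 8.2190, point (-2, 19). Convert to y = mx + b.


y - 19 = 8.2190(x + 2)
y = 8.2190x + 19 - 8.2190*(-2)
y = 8.2190x + 35.4380

y = 8.2190x + 35.4380


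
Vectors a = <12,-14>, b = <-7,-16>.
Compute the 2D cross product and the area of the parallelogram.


cross = 12*(-16) + 14*(-7) = -192 - 98 = -290
Parallelogram area = |-290| = 290

cross = -290, parallelogram area = 290


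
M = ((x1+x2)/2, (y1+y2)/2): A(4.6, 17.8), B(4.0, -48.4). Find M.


Mx = (4.6 + 4.0)/2 = 8.6/2 = 4.3000
My = (17.8 - 48.4)/2 = -30.6/2 = -15.3000

(4.3000, -15.3000)


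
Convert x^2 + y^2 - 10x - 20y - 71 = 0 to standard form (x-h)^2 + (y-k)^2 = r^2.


h = -D/2 = 10/2 = 5
k = -E/2 = 20/2 = 10
r^2 = h^2 + k^2 - F = 25 + 100 + 71 = 196
r = 14

Center (5, 10), radius = 14


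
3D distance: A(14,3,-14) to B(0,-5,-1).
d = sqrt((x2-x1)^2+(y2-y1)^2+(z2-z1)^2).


dx=-14, dy=-8, dz=13
d = sqrt(196+64+169) = sqrt(429) = 20.7123

20.7123


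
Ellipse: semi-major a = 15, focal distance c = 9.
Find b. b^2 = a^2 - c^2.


b^2 = 15^2 - (9)^2 = 225 - 81 = 144
b = sqrt(144) = 12

b = 12


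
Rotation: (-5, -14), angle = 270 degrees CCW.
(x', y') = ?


cos(270) = 0, sin(270) = -1
x' = -5*0 + 14*(-1) = -14
y' = -5*(-1) - 14*0 = 5

(-14, 5)


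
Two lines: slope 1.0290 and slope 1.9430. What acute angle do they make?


m1-m2 = -0.914
1+m1*m2 = 2.999347
tan(theta) = |-0.914/2.999347| = 0.304733
theta = arctan(|-0.914/2.999347|) = 16.9477 degrees (acute angle)

16.9477 degrees


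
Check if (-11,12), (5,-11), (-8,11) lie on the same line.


-11*(-11-11) + 5*(11-12) - 8*(12+ 11)
= 242 - 5 - 184 = 53

No, not collinear (determinant = 53)


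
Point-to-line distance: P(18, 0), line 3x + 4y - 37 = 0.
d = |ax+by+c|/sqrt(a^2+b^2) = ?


|3*18 + 4*0 - 37| = |17| = 17
sqrt(9 + 16) = sqrt(25) = 5.0000
d = 17/sqrt(25) = 3.4000

3.4000


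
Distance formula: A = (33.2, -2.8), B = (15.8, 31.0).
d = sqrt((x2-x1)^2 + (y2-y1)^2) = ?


dx = 15.8 - 33.2 = -17.4
dy = 31.0 + 2.8 = 33.8
d = sqrt(302.76 + 1142.44) = sqrt(1445.2) = 38.0158

38.0158


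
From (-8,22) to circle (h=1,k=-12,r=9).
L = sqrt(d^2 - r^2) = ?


d = sqrt((-8-1)^2 + (22+ 12)^2) = sqrt(81+1156) = 35.1710
L = sqrt(1237.0000 - 81) = sqrt(1156.0000) = 34.0000

34.0000


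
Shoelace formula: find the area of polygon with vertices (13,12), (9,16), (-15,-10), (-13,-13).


sum(xi*y_{i+1}) = 13*16 + 9*(-10) - 15*(-13) - 13*12 = 157
sum(yi*x_{i+1}) = 12*9 + 16*(-15) - 10*(-13) - 13*13 = -171
Area = |157 + 171|/2 = 328/2 = 164.0000

164.0000 sq units


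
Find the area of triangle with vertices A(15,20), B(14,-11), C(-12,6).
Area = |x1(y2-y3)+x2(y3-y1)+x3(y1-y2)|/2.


15*(-11-6) = -255
14*(6-20) = -196
-12*(20+ 11) = -372
sum = -823
Area = |-823|/2 = 411.5000

411.5000 sq units


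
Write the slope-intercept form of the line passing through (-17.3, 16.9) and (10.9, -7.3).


m = (-24.2)/(28.2) = -0.8582
b = y1 - m*x1 = 16.9 - (-24.2*(-17.3))/(28.2) = 16.9 - 14.8461 = 2.0539

y = -0.8582x + 2.0539


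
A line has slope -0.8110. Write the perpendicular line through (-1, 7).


Perpendicular slope = -1/m1 = -1/(-0.8110) = 1.2330
b2 = y0 - m2*x0 = 7 - 1/(-0.8110) = 7 + 1.2330 = 8.2330

y = 1.2330x + 8.2330


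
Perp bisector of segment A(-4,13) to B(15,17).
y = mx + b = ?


Midpoint = (5.5, 15)
Slope of AB = dy/dx = 4/19 = 0.2105
Perp slope = -dx/dy = -19/4 = -4.7500
b = My - (perp slope)*Mx = 15 + (19*5.5)/4 = 15 + 26.1250 = 41.1250

y = -4.7500x + 41.1250


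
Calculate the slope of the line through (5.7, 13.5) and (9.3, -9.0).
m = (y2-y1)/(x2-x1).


dy = -9.0 - 13.5 = -22.5
dx = 9.3 - 5.7 = 3.6
m = -22.5/3.6 = -6.2500

m = -6.2500


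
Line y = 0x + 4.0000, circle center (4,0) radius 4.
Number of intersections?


Substitute y = 0x + 4.0000: (x-4)^2 + (0x+4.0000-0)^2 = 16
Expand to Ax^2 + Bx + C = 0, where b-k = 4
A = 1+m^2 = 1
B = 2(m(b-k) - h) = 2(0*4 - 4) = -8
C = h^2 + (b-k)^2 - r^2 = 16 + 16 - 16 = 16
disc = B^2-4AC = 64.0000 - 64.0000 = 0
disc = 0

1 intersection point (tangent)


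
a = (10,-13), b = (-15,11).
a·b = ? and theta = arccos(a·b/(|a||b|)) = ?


a·b = 10*(-15) - 13*11 = -150 - 143 = -293
|a| = sqrt(100+169) = 16.4012
|b| = sqrt(225+121) = 18.6011
cos(theta) = -293/(sqrt(269)*sqrt(346)) = -293/sqrt(93074) = -0.960403
theta = arccos(-293/sqrt(93074)) = 163.8224 degrees

a·b = -293, theta = 163.8224 deg


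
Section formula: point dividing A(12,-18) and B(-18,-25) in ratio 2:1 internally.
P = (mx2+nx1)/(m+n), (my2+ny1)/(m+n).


Px = (2*(-18) + 1*12)/3 = -24/3 = -8.0000
Py = (2*(-25) + 1*(-18))/3 = -68/3 = -22.6667

P = (-8.0000, -22.6667)


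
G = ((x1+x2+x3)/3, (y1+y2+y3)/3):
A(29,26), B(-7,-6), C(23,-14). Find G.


Gx = (29- 7+23)/3 = 45/3 = 15.0000
Gy = (26- 6- 14)/3 = 6/3 = 2.0000

G = (15.0000, 2.0000)


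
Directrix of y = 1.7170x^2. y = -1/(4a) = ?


a = 1.7170
1/(4a) = 0.1456
directrix: y = -0.1456 = -0.1456

y = -0.1456


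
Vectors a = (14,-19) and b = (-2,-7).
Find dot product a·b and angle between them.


a·b = 14*(-2) - 19*(-7) = -28 + 133 = 105
|a| = sqrt(196+361) = 23.6008
|b| = sqrt(4+49) = 7.2801
cos(theta) = 105/(sqrt(557)*sqrt(53)) = 105/sqrt(29521) = 0.611116
theta = arccos(105/sqrt(29521)) = 52.3297 degrees

a·b = 105, theta = 52.3297 deg


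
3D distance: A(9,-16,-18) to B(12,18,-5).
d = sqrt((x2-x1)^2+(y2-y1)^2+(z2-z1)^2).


dx=3, dy=34, dz=13
d = sqrt(9+1156+169) = sqrt(1334) = 36.5240

36.5240


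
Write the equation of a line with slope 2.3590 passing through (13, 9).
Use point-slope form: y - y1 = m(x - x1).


y - 9 = 2.3590(x - 13)
y = 2.3590x + 9 - 2.3590*13
y = 2.3590x - 21.6670

y = 2.3590x - 21.6670


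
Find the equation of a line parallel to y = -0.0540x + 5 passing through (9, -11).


Parallel lines have equal slopes.
m2 = -0.0540
b2 = -11 + 0.0540*9 = -10.5140

y = -0.0540x - 10.5140


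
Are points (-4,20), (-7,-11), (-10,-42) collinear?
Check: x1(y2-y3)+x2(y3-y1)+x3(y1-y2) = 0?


-4*(-11+ 42) - 7*(-42-20) - 10*(20+ 11)
= -124 + 434 - 310 = 0

Yes, collinear (determinant = 0)


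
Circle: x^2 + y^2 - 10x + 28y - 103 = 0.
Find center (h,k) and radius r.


h = -D/2 = 10/2 = 5
k = -E/2 = -28/2 = -14
r^2 = h^2 + k^2 - F = 25 + 196 + 103 = 324
r = 18

Center (5, -14), radius = 18


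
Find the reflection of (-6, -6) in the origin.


Reflection rule for origin: (-x, -y)
(-6, -6) -> (6, 6)

(6, 6)


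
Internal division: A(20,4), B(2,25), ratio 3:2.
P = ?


Px = (3*2 + 2*20)/5 = 46/5 = 9.2000
Py = (3*25 + 2*4)/5 = 83/5 = 16.6000

P = (9.2000, 16.6000)


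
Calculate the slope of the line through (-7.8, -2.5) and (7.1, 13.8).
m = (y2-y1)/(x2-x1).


dy = 13.8 + 2.5 = 16.3
dx = 7.1 + 7.8 = 14.9
m = 16.3/14.9 = 1.0940

m = 1.0940


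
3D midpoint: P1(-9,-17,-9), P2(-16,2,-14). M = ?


Mx = (-9- 16)/2 = -12.5000
My = (-17+2)/2 = -7.5000
Mz = (-9- 14)/2 = -11.5000

M = (-12.5000, -7.5000, -11.5000)


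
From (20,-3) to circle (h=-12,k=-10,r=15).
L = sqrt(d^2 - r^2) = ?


d = sqrt((20+ 12)^2 + (-3+ 10)^2) = sqrt(1024+49) = 32.7567
L = sqrt(1073.0000 - 225) = sqrt(848.0000) = 29.1204

29.1204


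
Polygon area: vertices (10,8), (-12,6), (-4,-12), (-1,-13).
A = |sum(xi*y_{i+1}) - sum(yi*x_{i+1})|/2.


sum(xi*y_{i+1}) = 10*6 - 12*(-12) - 4*(-13) - 1*8 = 248
sum(yi*x_{i+1}) = 8*(-12) + 6*(-4) - 12*(-1) - 13*10 = -238
Area = |248 + 238|/2 = 486/2 = 243.0000

243.0000 sq units


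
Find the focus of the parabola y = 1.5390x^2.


a = 1.5390
4a = 6.1560
focus = (0, 1/6.1560) = (0, 0.1624)

Focus = (0, 0.1624)


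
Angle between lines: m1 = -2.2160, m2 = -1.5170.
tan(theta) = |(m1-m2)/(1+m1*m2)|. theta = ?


m1-m2 = -0.699
1+m1*m2 = 4.361672
tan(theta) = |-0.699/4.361672| = 0.160260
theta = arctan(|-0.699/4.361672|) = 9.1048 degrees (acute angle)

9.1048 degrees


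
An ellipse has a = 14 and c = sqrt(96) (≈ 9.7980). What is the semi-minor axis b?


b^2 = 14^2 - (sqrt(96))^2 = 196 - 96 = 100
b = sqrt(100) = 10

b = 10


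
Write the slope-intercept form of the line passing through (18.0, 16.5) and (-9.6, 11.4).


m = (-5.1)/(-27.6) = 0.1848
b = y1 - m*x1 = 16.5 - (-5.1*18.0)/(-27.6) = 16.5 - 3.3261 = 13.1739

y = 0.1848x + 13.1739


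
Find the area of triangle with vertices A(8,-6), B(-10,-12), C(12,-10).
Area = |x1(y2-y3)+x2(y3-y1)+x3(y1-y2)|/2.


8*(-12+ 10) = -16
-10*(-10+ 6) = 40
12*(-6+ 12) = 72
sum = 96
Area = |96|/2 = 48.0000

48.0000 sq units


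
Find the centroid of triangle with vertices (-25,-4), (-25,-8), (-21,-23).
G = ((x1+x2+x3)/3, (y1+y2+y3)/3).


Gx = (-25- 25- 21)/3 = -71/3 = -23.6667
Gy = (-4- 8- 23)/3 = -35/3 = -11.6667

G = (-23.6667, -11.6667)


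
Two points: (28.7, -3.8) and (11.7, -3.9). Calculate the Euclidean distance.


dx = 11.7 - 28.7 = -17.0
dy = -3.9 + 3.8 = -0.1
d = sqrt(289.0 + 0.01) = sqrt(289.01) = 17.0003

17.0003


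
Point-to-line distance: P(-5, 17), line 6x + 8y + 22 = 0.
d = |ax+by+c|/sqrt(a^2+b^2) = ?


|6*(-5) + 8*17 + 22| = |128| = 128
sqrt(36 + 64) = sqrt(100) = 10.0000
d = 128/sqrt(100) = 12.8000

12.8000


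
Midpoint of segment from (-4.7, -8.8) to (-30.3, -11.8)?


Mx = (-4.7 - 30.3)/2 = -35.0/2 = -17.5000
My = (-8.8 - 11.8)/2 = -20.6/2 = -10.3000

(-17.5000, -10.3000)


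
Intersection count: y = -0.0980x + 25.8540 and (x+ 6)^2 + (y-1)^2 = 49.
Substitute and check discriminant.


Substitute y = -0.0980x + 25.8540: (x+ 6)^2 + (-0.0980x+25.8540-1)^2 = 49
Expand to Ax^2 + Bx + C = 0, where b-k = 24.854
A = 1+m^2 = 1.009604
B = 2(m(b-k) - h) = 2(-0.0980*24.854 + 6) = 7.128616
C = h^2 + (b-k)^2 - r^2 = 36 + 617.721316 - 49 = 604.721316
disc = B^2-4AC = 50.8172 - 2442.1162 = -2391.2990
disc < 0

0 intersection points


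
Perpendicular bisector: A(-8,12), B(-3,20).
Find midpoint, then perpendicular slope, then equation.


Midpoint = (-5.5, 16)
Slope of AB = dy/dx = 8/5 = 1.6000
Perp slope = -dx/dy = -5/8 = -0.6250
b = My - (perp slope)*Mx = 16 + (5*(-5.5))/8 = 16 - 3.4375 = 12.5625

y = -0.6250x + 12.5625


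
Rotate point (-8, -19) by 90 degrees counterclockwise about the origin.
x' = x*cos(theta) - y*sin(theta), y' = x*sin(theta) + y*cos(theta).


cos(90) = 0, sin(90) = 1
x' = -8*0 + 19*1 = 19
y' = -8*1 - 19*0 = -8

(19, -8)


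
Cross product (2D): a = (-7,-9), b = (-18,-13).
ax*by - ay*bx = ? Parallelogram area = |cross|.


cross = -7*(-13) + 9*(-18) = 91 - 162 = -71
Parallelogram area = |-71| = 71

cross = -71, parallelogram area = 71


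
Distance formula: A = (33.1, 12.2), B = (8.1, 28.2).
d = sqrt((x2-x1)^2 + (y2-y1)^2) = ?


dx = 8.1 - 33.1 = -25.0
dy = 28.2 - 12.2 = 16.0
d = sqrt(625.0 + 256.0) = sqrt(881.0) = 29.6816

29.6816


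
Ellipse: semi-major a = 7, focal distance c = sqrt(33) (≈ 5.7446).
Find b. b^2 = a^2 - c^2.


b^2 = 7^2 - (sqrt(33))^2 = 49 - 33 = 16
b = sqrt(16) = 4

b = 4


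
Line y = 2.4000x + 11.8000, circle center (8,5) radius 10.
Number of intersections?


Substitute y = 2.4000x + 11.8000: (x-8)^2 + (2.4000x+11.8000-5)^2 = 100
Expand to Ax^2 + Bx + C = 0, where b-k = 6.8
A = 1+m^2 = 6.76
B = 2(m(b-k) - h) = 2(2.4000*6.8 - 8) = 16.64
C = h^2 + (b-k)^2 - r^2 = 64 + 46.24 - 100 = 10.24
disc = B^2-4AC = 276.8896 - 276.8896 = 0
disc = 0

1 intersection point (tangent)


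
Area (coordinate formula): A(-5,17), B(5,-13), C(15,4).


-5*(-13-4) = 85
5*(4-17) = -65
15*(17+ 13) = 450
sum = 470
Area = |470|/2 = 235.0000

235.0000 sq units


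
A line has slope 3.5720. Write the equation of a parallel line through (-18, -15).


Parallel lines have equal slopes.
m2 = 3.5720
b2 = -15 - 3.5720*(-18) = 49.2960

y = 3.5720x + 49.2960


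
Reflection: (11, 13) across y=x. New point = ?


Reflection rule for y=x: (y, x)
(11, 13) -> (13, 11)

(13, 11)


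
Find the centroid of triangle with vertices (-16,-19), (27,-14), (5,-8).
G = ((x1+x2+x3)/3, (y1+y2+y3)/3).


Gx = (-16+27+5)/3 = 16/3 = 5.3333
Gy = (-19- 14- 8)/3 = -41/3 = -13.6667

G = (5.3333, -13.6667)


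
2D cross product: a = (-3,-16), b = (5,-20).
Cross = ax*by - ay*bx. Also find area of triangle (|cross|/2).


cross = -3*(-20) + 16*5 = 60 + 80 = 140
Triangle area = |140|/2 = 140/2 = 70.0000

cross = 140, triangle area = 70.0000


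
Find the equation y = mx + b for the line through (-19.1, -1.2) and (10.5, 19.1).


m = (20.3)/(29.6) = 0.6858
b = y1 - m*x1 = -1.2 - (20.3*(-19.1))/(29.6) = -1.2 + 13.0990 = 11.8990

y = 0.6858x + 11.8990


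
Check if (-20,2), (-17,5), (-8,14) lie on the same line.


-20*(5-14) - 17*(14-2) - 8*(2-5)
= 180 - 204 + 24 = 0

Yes, collinear (determinant = 0)


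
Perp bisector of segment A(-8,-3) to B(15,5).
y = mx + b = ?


Midpoint = (3.5, 1)
Slope of AB = dy/dx = 8/23 = 0.3478
Perp slope = -dx/dy = -23/8 = -2.8750
b = My - (perp slope)*Mx = 1 + (23*3.5)/8 = 1 + 10.0625 = 11.0625

y = -2.8750x + 11.0625


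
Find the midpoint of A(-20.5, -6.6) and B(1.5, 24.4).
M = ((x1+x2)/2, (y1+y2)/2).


Mx = (-20.5 + 1.5)/2 = -19.0/2 = -9.5000
My = (-6.6 + 24.4)/2 = 17.8/2 = 8.9000

(-9.5000, 8.9000)


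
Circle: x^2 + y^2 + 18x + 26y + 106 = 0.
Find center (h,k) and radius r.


h = -D/2 = -18/2 = -9
k = -E/2 = -26/2 = -13
r^2 = h^2 + k^2 - F = 81 + 169 - 106 = 144
r = 12

Center (-9, -13), radius = 12


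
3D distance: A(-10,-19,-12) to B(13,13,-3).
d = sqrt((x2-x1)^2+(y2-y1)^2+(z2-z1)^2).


dx=23, dy=32, dz=9
d = sqrt(529+1024+81) = sqrt(1634) = 40.4228

40.4228


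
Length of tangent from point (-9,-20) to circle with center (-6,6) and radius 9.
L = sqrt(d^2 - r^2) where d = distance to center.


d = sqrt((-9+ 6)^2 + (-20-6)^2) = sqrt(9+676) = 26.1725
L = sqrt(685.0000 - 81) = sqrt(604.0000) = 24.5764

24.5764


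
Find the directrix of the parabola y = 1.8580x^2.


a = 1.8580
1/(4a) = 0.1346
directrix: y = -0.1346 = -0.1346

y = -0.1346


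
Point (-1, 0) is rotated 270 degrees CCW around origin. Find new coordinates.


cos(270) = 0, sin(270) = -1
x' = -1*0 - 0*(-1) = 0
y' = -1*(-1) + 0*0 = 1

(0, 1)


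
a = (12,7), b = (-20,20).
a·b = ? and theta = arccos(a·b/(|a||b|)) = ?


a·b = 12*(-20) + 7*20 = -240 + 140 = -100
|a| = sqrt(144+49) = 13.8924
|b| = sqrt(400+400) = 28.2843
cos(theta) = -100/(sqrt(193)*sqrt(800)) = -100/sqrt(154400) = -0.254493
theta = arccos(-100/sqrt(154400)) = 104.7436 degrees

a·b = -100, theta = 104.7436 deg


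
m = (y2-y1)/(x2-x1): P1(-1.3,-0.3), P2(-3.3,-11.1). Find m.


dy = -11.1 + 0.3 = -10.8
dx = -3.3 + 1.3 = -2
m = -10.8/(-2) = 5.4000

m = 5.4000


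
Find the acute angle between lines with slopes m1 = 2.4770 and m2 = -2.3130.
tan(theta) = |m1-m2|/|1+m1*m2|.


m1-m2 = 4.79
1+m1*m2 = -4.729301
tan(theta) = |4.79/(-4.729301)| = 1.012835
theta = arctan(|4.79/(-4.729301)|) = 45.3653 degrees (acute angle)

45.3653 degrees


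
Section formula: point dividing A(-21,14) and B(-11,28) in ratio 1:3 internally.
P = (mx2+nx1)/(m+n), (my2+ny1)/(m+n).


Px = (1*(-11) + 3*(-21))/4 = -74/4 = -18.5000
Py = (1*28 + 3*14)/4 = 70/4 = 17.5000

P = (-18.5000, 17.5000)


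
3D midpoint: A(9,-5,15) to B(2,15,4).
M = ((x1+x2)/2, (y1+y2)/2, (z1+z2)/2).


Mx = (9+2)/2 = 5.5000
My = (-5+15)/2 = 5.0000
Mz = (15+4)/2 = 9.5000

M = (5.5000, 5.0000, 9.5000)


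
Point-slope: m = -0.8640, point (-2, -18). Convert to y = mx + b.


y + 18 = -0.8640(x + 2)
y = -0.8640x - 18 + 0.8640*(-2)
y = -0.8640x - 19.7280

y = -0.8640x - 19.7280


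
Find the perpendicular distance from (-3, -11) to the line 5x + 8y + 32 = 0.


|5*(-3) + 8*(-11) + 32| = |-71| = 71
sqrt(25 + 64) = sqrt(89) = 9.4340
d = 71/sqrt(89) = 7.5260

7.5260


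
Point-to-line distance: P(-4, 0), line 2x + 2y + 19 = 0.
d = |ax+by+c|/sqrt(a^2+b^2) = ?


|2*(-4) + 2*0 + 19| = |11| = 11
sqrt(4 + 4) = sqrt(8) = 2.8284
d = 11/sqrt(8) = 3.8891

3.8891


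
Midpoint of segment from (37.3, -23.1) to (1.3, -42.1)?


Mx = (37.3 + 1.3)/2 = 38.6/2 = 19.3000
My = (-23.1 - 42.1)/2 = -65.2/2 = -32.6000

(19.3000, -32.6000)


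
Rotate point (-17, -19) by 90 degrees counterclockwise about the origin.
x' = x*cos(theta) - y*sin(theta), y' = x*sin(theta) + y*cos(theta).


cos(90) = 0, sin(90) = 1
x' = -17*0 + 19*1 = 19
y' = -17*1 - 19*0 = -17

(19, -17)


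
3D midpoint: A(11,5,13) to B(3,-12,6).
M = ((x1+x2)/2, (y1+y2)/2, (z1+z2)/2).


Mx = (11+3)/2 = 7.0000
My = (5- 12)/2 = -3.5000
Mz = (13+6)/2 = 9.5000

M = (7.0000, -3.5000, 9.5000)


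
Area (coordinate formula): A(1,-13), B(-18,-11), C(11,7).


1*(-11-7) = -18
-18*(7+ 13) = -360
11*(-13+ 11) = -22
sum = -400
Area = |-400|/2 = 200.0000

200.0000 sq units


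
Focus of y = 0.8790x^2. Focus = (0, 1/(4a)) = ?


a = 0.8790
4a = 3.5160
focus = (0, 1/3.5160) = (0, 0.2844)

Focus = (0, 0.2844)


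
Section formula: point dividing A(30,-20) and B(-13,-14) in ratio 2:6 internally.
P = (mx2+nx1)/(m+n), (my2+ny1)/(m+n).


Px = (2*(-13) + 6*30)/8 = 154/8 = 19.2500
Py = (2*(-14) + 6*(-20))/8 = -148/8 = -18.5000

P = (19.2500, -18.5000)


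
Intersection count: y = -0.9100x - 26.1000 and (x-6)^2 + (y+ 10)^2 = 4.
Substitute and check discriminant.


Substitute y = -0.9100x - 26.1000: (x-6)^2 + (-0.9100x- 26.1000+ 10)^2 = 4
Expand to Ax^2 + Bx + C = 0, where b-k = -16.1
A = 1+m^2 = 1.8281
B = 2(m(b-k) - h) = 2(-0.9100*(-16.1) - 6) = 17.302
C = h^2 + (b-k)^2 - r^2 = 36 + 259.21 - 4 = 291.21
disc = B^2-4AC = 299.3592 - 2129.4440 = -1830.0848
disc < 0

0 intersection points


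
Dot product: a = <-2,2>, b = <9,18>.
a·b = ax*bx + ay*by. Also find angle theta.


a·b = -2*9 + 2*18 = -18 + 36 = 18
|a| = sqrt(4+4) = 2.8284
|b| = sqrt(81+324) = 20.1246
cos(theta) = 18/(sqrt(8)*sqrt(405)) = 18/sqrt(3240) = 0.316228
theta = arccos(18/sqrt(3240)) = 71.5651 degrees

a·b = 18, theta = 71.5651 deg


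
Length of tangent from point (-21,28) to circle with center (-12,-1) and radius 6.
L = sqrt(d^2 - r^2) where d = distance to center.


d = sqrt((-21+ 12)^2 + (28+ 1)^2) = sqrt(81+841) = 30.3645
L = sqrt(922.0000 - 36) = sqrt(886.0000) = 29.7658

29.7658


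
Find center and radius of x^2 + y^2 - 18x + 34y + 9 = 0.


h = -D/2 = 18/2 = 9
k = -E/2 = -34/2 = -17
r^2 = h^2 + k^2 - F = 81 + 289 - 9 = 361
r = 19

Center (9, -17), radius = 19


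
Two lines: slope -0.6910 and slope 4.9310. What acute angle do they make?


m1-m2 = -5.622
1+m1*m2 = -2.407321
tan(theta) = |-5.622/(-2.407321)| = 2.335376
theta = arctan(|-5.622/(-2.407321)|) = 66.8196 degrees (acute angle)

66.8196 degrees


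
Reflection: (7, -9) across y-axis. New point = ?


Reflection rule for y-axis: (-x, y)
(7, -9) -> (-7, -9)

(-7, -9)


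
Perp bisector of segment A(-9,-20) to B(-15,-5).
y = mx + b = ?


Midpoint = (-12, -12.5)
Slope of AB = dy/dx = 15/(-6) = -2.5000
Perp slope = -dx/dy = 6/15 = 0.4000
b = My - (perp slope)*Mx = -12.5 + (-6*(-12))/15 = -12.5 + 4.8000 = -7.7000

y = 0.4000x - 7.7000


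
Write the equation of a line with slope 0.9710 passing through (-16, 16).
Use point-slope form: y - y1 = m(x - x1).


y - 16 = 0.9710(x + 16)
y = 0.9710x + 16 - 0.9710*(-16)
y = 0.9710x + 31.5360

y = 0.9710x + 31.5360


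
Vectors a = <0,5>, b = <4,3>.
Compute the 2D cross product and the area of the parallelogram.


cross = 0*3 - 5*4 = 0 - 20 = -20
Parallelogram area = |-20| = 20

cross = -20, parallelogram area = 20


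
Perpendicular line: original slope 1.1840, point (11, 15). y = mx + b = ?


Perpendicular slope = -1/m1 = -1/1.1840 = -0.8446
b2 = y0 - m2*x0 = 15 + 11/1.1840 = 15 + 9.2905 = 24.2905

y = -0.8446x + 24.2905


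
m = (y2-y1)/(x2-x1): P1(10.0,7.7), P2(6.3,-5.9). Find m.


dy = -5.9 - 7.7 = -13.6
dx = 6.3 - 10.0 = -3.7
m = -13.6/(-3.7) = 3.6757

m = 3.6757


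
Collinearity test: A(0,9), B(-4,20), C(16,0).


0*(20-0) - 4*(0-9) + 16*(9-20)
= 0 + 36 - 176 = -140

No, not collinear (determinant = -140)


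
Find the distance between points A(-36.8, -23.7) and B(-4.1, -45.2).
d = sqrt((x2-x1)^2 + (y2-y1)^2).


dx = -4.1 + 36.8 = 32.7
dy = -45.2 + 23.7 = -21.5
d = sqrt(1069.29 + 462.25) = sqrt(1531.54) = 39.1349

39.1349


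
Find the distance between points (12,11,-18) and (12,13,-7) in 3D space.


dx=0, dy=2, dz=11
d = sqrt(0+4+121) = sqrt(125) = 11.1803

11.1803


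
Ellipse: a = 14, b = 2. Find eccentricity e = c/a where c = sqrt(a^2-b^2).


c = sqrt(196-4) = sqrt(192) = 13.8564
e = c/a = sqrt(192)/14 = 0.9897

e = 0.9897


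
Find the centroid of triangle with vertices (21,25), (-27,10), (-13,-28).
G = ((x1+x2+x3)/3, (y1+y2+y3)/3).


Gx = (21- 27- 13)/3 = -19/3 = -6.3333
Gy = (25+10- 28)/3 = 7/3 = 2.3333

G = (-6.3333, 2.3333)


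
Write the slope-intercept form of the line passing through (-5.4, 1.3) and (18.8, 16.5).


m = (15.2)/(24.2) = 0.6281
b = y1 - m*x1 = 1.3 - (15.2*(-5.4))/(24.2) = 1.3 + 3.3917 = 4.6917

y = 0.6281x + 4.6917


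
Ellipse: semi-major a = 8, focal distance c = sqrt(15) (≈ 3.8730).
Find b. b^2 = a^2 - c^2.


b^2 = 8^2 - (sqrt(15))^2 = 64 - 15 = 49
b = sqrt(49) = 7

b = 7


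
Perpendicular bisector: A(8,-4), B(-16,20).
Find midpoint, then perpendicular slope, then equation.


Midpoint = (-4, 8)
Slope of AB = dy/dx = 24/(-24) = -1.0000
Perp slope = -dx/dy = 24/24 = 1.0000
b = My - (perp slope)*Mx = 8 + (-24*(-4))/24 = 8 + 4.0000 = 12.0000

y = 1.0000x + 12.0000


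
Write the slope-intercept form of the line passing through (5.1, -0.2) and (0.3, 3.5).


m = (3.7)/(-4.8) = -0.7708
b = y1 - m*x1 = -0.2 - (3.7*5.1)/(-4.8) = -0.2 + 3.9312 = 3.7312

y = -0.7708x + 3.7312


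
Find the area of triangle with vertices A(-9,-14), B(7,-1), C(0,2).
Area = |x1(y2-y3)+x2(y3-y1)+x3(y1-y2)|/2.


-9*(-1-2) = 27
7*(2+ 14) = 112
0*(-14+ 1) = 0
sum = 139
Area = |139|/2 = 69.5000

69.5000 sq units


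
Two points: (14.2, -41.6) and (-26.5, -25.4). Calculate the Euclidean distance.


dx = -26.5 - 14.2 = -40.7
dy = -25.4 + 41.6 = 16.2
d = sqrt(1656.49 + 262.44) = sqrt(1918.93) = 43.8056

43.8056


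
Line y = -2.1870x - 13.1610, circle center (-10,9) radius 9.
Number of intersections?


Substitute y = -2.1870x - 13.1610: (x+ 10)^2 + (-2.1870x- 13.1610-9)^2 = 81
Expand to Ax^2 + Bx + C = 0, where b-k = -22.161
A = 1+m^2 = 5.782969
B = 2(m(b-k) - h) = 2(-2.1870*(-22.161) + 10) = 116.932214
C = h^2 + (b-k)^2 - r^2 = 100 + 491.109921 - 81 = 510.109921
disc = B^2-4AC = 13673.1427 - 11799.7994 = 1873.3433
disc > 0

2 intersection points


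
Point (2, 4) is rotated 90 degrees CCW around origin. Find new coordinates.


cos(90) = 0, sin(90) = 1
x' = 2*0 - 4*1 = -4
y' = 2*1 + 4*0 = 2

(-4, 2)


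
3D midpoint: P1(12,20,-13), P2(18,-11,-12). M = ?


Mx = (12+18)/2 = 15.0000
My = (20- 11)/2 = 4.5000
Mz = (-13- 12)/2 = -12.5000

M = (15.0000, 4.5000, -12.5000)


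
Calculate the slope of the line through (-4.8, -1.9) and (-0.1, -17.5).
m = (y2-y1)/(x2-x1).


dy = -17.5 + 1.9 = -15.6
dx = -0.1 + 4.8 = 4.7
m = -15.6/4.7 = -3.3191

m = -3.3191


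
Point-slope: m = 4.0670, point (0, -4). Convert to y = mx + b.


y + 4 = 4.0670(x - 0)
y = 4.0670x - 4 - 4.0670*0
y = 4.0670x - 4.0000

y = 4.0670x - 4.0000


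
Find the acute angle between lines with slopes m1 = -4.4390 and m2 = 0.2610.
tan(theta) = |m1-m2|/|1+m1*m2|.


m1-m2 = -4.7
1+m1*m2 = -0.158579
tan(theta) = |-4.7/(-0.158579)| = 29.638224
theta = arctan(|-4.7/(-0.158579)|) = 88.0676 degrees (acute angle)

88.0676 degrees


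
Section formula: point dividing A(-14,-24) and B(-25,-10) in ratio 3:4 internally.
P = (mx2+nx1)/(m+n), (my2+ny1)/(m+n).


Px = (3*(-25) + 4*(-14))/7 = -131/7 = -18.7143
Py = (3*(-10) + 4*(-24))/7 = -126/7 = -18.0000

P = (-18.7143, -18.0000)


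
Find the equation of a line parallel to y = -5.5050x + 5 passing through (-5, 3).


Parallel lines have equal slopes.
m2 = -5.5050
b2 = 3 + 5.5050*(-5) = -24.5250

y = -5.5050x - 24.5250


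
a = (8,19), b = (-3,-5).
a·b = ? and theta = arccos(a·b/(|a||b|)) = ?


a·b = 8*(-3) + 19*(-5) = -24 - 95 = -119
|a| = sqrt(64+361) = 20.6155
|b| = sqrt(9+25) = 5.8310
cos(theta) = -119/(sqrt(425)*sqrt(34)) = -119/sqrt(14450) = -0.989949
theta = arccos(-119/sqrt(14450)) = 171.8699 degrees

a·b = -119, theta = 171.8699 deg


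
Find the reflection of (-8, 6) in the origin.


Reflection rule for origin: (-x, -y)
(-8, 6) -> (8, -6)

(8, -6)


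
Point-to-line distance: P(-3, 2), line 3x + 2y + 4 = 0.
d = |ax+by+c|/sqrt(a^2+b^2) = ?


|3*(-3) + 2*2 + 4| = |-1| = 1
sqrt(9 + 4) = sqrt(13) = 3.6056
d = 1/sqrt(13) = 0.2774

0.2774


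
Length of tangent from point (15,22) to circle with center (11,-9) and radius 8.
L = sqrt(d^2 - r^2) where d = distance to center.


d = sqrt((15-11)^2 + (22+ 9)^2) = sqrt(16+961) = 31.2570
L = sqrt(977.0000 - 64) = sqrt(913.0000) = 30.2159

30.2159


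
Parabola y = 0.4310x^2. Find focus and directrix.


a = 0.4310
1/(4a) = 0.5800
Focus = (0, 0.5800)
Directrix: y = -0.5800

Focus = (0, 0.5800), Directrix: y = -0.5800


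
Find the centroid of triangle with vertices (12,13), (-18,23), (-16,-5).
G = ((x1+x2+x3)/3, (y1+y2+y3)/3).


Gx = (12- 18- 16)/3 = -22/3 = -7.3333
Gy = (13+23- 5)/3 = 31/3 = 10.3333

G = (-7.3333, 10.3333)


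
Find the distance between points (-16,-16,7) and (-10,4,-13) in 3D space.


dx=6, dy=20, dz=-20
d = sqrt(36+400+400) = sqrt(836) = 28.9137

28.9137


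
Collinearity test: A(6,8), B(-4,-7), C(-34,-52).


6*(-7+ 52) - 4*(-52-8) - 34*(8+ 7)
= 270 + 240 - 510 = 0

Yes, collinear (determinant = 0)


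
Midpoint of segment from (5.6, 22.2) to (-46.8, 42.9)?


Mx = (5.6 - 46.8)/2 = -41.2/2 = -20.6000
My = (22.2 + 42.9)/2 = 65.1/2 = 32.5500

(-20.6000, 32.5500)


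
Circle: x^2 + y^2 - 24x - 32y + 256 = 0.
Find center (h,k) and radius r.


h = -D/2 = 24/2 = 12
k = -E/2 = 32/2 = 16
r^2 = h^2 + k^2 - F = 144 + 256 - 256 = 144
r = 12

Center (12, 16), radius = 12


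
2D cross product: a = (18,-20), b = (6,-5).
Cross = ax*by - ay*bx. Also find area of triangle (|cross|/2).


cross = 18*(-5) + 20*6 = -90 + 120 = 30
Triangle area = |30|/2 = 30/2 = 15.0000

cross = 30, triangle area = 15.0000


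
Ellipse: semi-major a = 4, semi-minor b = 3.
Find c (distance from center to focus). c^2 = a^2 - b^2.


c^2 = 4^2 - 3^2 = 16 - 9 = 7
c = sqrt(7) = 2.6458

c = 2.6458


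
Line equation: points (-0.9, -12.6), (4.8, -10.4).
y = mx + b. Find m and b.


m = (2.2)/(5.7) = 0.3860
b = y1 - m*x1 = -12.6 - (2.2*(-0.9))/(5.7) = -12.6 + 0.3474 = -12.2526

y = 0.3860x - 12.2526


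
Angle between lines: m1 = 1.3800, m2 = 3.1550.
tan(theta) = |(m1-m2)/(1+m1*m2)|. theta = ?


m1-m2 = -1.775
1+m1*m2 = 5.3539
tan(theta) = |-1.775/5.3539| = 0.331534
theta = arctan(|-1.775/5.3539|) = 18.3421 degrees (acute angle)

18.3421 degrees


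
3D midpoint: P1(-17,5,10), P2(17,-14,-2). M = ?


Mx = (-17+17)/2 = 0
My = (5- 14)/2 = -4.5000
Mz = (10- 2)/2 = 4.0000

M = (0, -4.5000, 4.0000)


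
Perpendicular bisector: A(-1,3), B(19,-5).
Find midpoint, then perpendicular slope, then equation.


Midpoint = (9, -1)
Slope of AB = dy/dx = -8/20 = -0.4000
Perp slope = -dx/dy = 20/8 = 2.5000
b = My - (perp slope)*Mx = -1 + (20*9)/(-8) = -1 - 22.5000 = -23.5000

y = 2.5000x - 23.5000


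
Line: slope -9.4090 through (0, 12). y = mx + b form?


y - 12 = -9.4090(x - 0)
y = -9.4090x + 12 + 9.4090*0
y = -9.4090x + 12.0000

y = -9.4090x + 12.0000


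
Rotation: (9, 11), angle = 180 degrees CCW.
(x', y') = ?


cos(180) = -1, sin(180) = 0
x' = 9*(-1) - 11*0 = -9
y' = 9*0 + 11*(-1) = -11

(-9, -11)


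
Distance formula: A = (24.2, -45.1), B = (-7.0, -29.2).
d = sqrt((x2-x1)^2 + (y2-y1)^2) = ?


dx = -7.0 - 24.2 = -31.2
dy = -29.2 + 45.1 = 15.9
d = sqrt(973.44 + 252.81) = sqrt(1226.25) = 35.0179

35.0179


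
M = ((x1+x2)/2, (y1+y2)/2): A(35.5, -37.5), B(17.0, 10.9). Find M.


Mx = (35.5 + 17.0)/2 = 52.5/2 = 26.2500
My = (-37.5 + 10.9)/2 = -26.6/2 = -13.3000

(26.2500, -13.3000)


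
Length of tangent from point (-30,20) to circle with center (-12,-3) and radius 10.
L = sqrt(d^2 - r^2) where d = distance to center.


d = sqrt((-30+ 12)^2 + (20+ 3)^2) = sqrt(324+529) = 29.2062
L = sqrt(853.0000 - 100) = sqrt(753.0000) = 27.4408

27.4408


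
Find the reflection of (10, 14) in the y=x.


Reflection rule for y=x: (y, x)
(10, 14) -> (14, 10)

(14, 10)


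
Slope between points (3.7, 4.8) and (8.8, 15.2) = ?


dy = 15.2 - 4.8 = 10.4
dx = 8.8 - 3.7 = 5.1
m = 10.4/5.1 = 2.0392

m = 2.0392


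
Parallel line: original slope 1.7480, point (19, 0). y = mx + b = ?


Parallel lines have equal slopes.
m2 = 1.7480
b2 = 0 - 1.7480*19 = -33.2120

y = 1.7480x - 33.2120


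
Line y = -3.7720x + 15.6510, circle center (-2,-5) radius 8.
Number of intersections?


Substitute y = -3.7720x + 15.6510: (x+ 2)^2 + (-3.7720x+15.6510+ 5)^2 = 64
Expand to Ax^2 + Bx + C = 0, where b-k = 20.651
A = 1+m^2 = 15.227984
B = 2(m(b-k) - h) = 2(-3.7720*20.651 + 2) = -151.791144
C = h^2 + (b-k)^2 - r^2 = 4 + 426.463801 - 64 = 366.463801
disc = B^2-4AC = 23040.5514 - 22322.0196 = 718.5318
disc > 0

2 intersection points


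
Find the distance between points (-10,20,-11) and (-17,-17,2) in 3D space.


dx=-7, dy=-37, dz=13
d = sqrt(49+1369+169) = sqrt(1587) = 39.8372

39.8372


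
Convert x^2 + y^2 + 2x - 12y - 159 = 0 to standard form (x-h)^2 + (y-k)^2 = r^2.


h = -D/2 = -2/2 = -1
k = -E/2 = 12/2 = 6
r^2 = h^2 + k^2 - F = 1 + 36 + 159 = 196
r = 14

Center (-1, 6), radius = 14


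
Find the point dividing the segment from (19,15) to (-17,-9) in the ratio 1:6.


Px = (1*(-17) + 6*19)/7 = 97/7 = 13.8571
Py = (1*(-9) + 6*15)/7 = 81/7 = 11.5714

P = (13.8571, 11.5714)


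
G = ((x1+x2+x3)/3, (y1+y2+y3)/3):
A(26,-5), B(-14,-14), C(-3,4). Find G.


Gx = (26- 14- 3)/3 = 9/3 = 3.0000
Gy = (-5- 14+4)/3 = -15/3 = -5.0000

G = (3.0000, -5.0000)


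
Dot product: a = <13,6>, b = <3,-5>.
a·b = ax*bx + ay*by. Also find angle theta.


a·b = 13*3 + 6*(-5) = 39 - 30 = 9
|a| = sqrt(169+36) = 14.3178
|b| = sqrt(9+25) = 5.8310
cos(theta) = 9/(sqrt(205)*sqrt(34)) = 9/sqrt(6970) = 0.107802
theta = arccos(9/sqrt(6970)) = 83.8114 degrees

a·b = 9, theta = 83.8114 deg


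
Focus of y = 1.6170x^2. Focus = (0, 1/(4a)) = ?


a = 1.6170
4a = 6.4680
focus = (0, 1/6.4680) = (0, 0.1546)

Focus = (0, 0.1546)


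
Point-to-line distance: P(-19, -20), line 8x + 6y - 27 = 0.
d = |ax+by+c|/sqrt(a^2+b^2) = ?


|8*(-19) + 6*(-20) - 27| = |-299| = 299
sqrt(64 + 36) = sqrt(100) = 10.0000
d = 299/sqrt(100) = 29.9000

29.9000


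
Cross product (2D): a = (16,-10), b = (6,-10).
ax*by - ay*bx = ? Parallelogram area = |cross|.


cross = 16*(-10) + 10*6 = -160 + 60 = -100
Parallelogram area = |-100| = 100

cross = -100, parallelogram area = 100


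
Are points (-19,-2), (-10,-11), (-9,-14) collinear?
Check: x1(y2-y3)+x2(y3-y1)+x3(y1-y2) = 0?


-19*(-11+ 14) - 10*(-14+ 2) - 9*(-2+ 11)
= -57 + 120 - 81 = -18

No, not collinear (determinant = -18)


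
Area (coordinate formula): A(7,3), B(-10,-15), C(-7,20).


7*(-15-20) = -245
-10*(20-3) = -170
-7*(3+ 15) = -126
sum = -541
Area = |-541|/2 = 270.5000

270.5000 sq units


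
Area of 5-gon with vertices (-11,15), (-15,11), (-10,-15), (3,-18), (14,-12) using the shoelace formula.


sum(xi*y_{i+1}) = -11*11 - 15*(-15) - 10*(-18) + 3*(-12) + 14*15 = 458
sum(yi*x_{i+1}) = 15*(-15) + 11*(-10) - 15*3 - 18*14 - 12*(-11) = -500
Area = |458 + 500|/2 = 958/2 = 479.0000

479.0000 sq units


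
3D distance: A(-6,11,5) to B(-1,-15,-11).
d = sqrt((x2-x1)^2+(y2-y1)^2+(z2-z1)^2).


dx=5, dy=-26, dz=-16
d = sqrt(25+676+256) = sqrt(957) = 30.9354

30.9354


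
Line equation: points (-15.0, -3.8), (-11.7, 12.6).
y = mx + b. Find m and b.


m = (16.4)/(3.3) = 4.9697
b = y1 - m*x1 = -3.8 - (16.4*(-15.0))/(3.3) = -3.8 + 74.5455 = 70.7455

y = 4.9697x + 70.7455


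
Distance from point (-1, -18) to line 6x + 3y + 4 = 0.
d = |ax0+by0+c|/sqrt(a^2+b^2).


|6*(-1) + 3*(-18) + 4| = |-56| = 56
sqrt(36 + 9) = sqrt(45) = 6.7082
d = 56/sqrt(45) = 8.3480

8.3480


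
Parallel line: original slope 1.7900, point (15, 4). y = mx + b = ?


Parallel lines have equal slopes.
m2 = 1.7900
b2 = 4 - 1.7900*15 = -22.8500

y = 1.7900x - 22.8500


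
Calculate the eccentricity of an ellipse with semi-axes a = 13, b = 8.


c = sqrt(169-64) = sqrt(105) = 10.2470
e = c/a = sqrt(105)/13 = 0.7882

e = 0.7882


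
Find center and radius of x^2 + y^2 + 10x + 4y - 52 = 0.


h = -D/2 = -10/2 = -5
k = -E/2 = -4/2 = -2
r^2 = h^2 + k^2 - F = 25 + 4 + 52 = 81
r = 9

Center (-5, -2), radius = 9


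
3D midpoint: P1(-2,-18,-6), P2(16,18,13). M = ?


Mx = (-2+16)/2 = 7.0000
My = (-18+18)/2 = 0
Mz = (-6+13)/2 = 3.5000

M = (7.0000, 0, 3.5000)


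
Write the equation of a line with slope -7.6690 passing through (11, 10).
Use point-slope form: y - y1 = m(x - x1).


y - 10 = -7.6690(x - 11)
y = -7.6690x + 10 + 7.6690*11
y = -7.6690x + 94.3590

y = -7.6690x + 94.3590


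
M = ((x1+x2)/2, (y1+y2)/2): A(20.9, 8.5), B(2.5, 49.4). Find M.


Mx = (20.9 + 2.5)/2 = 23.4/2 = 11.7000
My = (8.5 + 49.4)/2 = 57.9/2 = 28.9500

(11.7000, 28.9500)


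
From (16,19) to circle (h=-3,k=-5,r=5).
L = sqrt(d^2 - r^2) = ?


d = sqrt((16+ 3)^2 + (19+ 5)^2) = sqrt(361+576) = 30.6105
L = sqrt(937.0000 - 25) = sqrt(912.0000) = 30.1993

30.1993


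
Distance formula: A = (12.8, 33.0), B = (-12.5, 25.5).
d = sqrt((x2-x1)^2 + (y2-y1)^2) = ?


dx = -12.5 - 12.8 = -25.3
dy = 25.5 - 33.0 = -7.5
d = sqrt(640.09 + 56.25) = sqrt(696.34) = 26.3883

26.3883


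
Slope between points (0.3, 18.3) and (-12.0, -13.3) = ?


dy = -13.3 - 18.3 = -31.6
dx = -12.0 - 0.3 = -12.3
m = -31.6/(-12.3) = 2.5691

m = 2.5691


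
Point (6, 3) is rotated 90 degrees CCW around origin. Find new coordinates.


cos(90) = 0, sin(90) = 1
x' = 6*0 - 3*1 = -3
y' = 6*1 + 3*0 = 6

(-3, 6)


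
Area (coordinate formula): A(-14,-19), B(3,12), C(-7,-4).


-14*(12+ 4) = -224
3*(-4+ 19) = 45
-7*(-19-12) = 217
sum = 38
Area = |38|/2 = 19.0000

19.0000 sq units


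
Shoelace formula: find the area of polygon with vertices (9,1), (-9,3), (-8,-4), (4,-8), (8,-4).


sum(xi*y_{i+1}) = 9*3 - 9*(-4) - 8*(-8) + 4*(-4) + 8*1 = 119
sum(yi*x_{i+1}) = 1*(-9) + 3*(-8) - 4*4 - 8*8 - 4*9 = -149
Area = |119 + 149|/2 = 268/2 = 134.0000

134.0000 sq units


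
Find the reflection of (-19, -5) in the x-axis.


Reflection rule for x-axis: (x, -y)
(-19, -5) -> (-19, 5)

(-19, 5)


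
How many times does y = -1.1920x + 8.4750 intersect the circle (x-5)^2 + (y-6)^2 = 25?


Substitute y = -1.1920x + 8.4750: (x-5)^2 + (-1.1920x+8.4750-6)^2 = 25
Expand to Ax^2 + Bx + C = 0, where b-k = 2.475
A = 1+m^2 = 2.420864
B = 2(m(b-k) - h) = 2(-1.1920*2.475 - 5) = -15.9004
C = h^2 + (b-k)^2 - r^2 = 25 + 6.125625 - 25 = 6.125625
disc = B^2-4AC = 252.8227 - 59.3172 = 193.5055
disc > 0

2 intersection points


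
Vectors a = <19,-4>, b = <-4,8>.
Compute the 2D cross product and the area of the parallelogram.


cross = 19*8 + 4*(-4) = 152 - 16 = 136
Parallelogram area = |136| = 136

cross = 136, parallelogram area = 136


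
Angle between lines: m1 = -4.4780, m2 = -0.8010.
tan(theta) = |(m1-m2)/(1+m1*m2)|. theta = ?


m1-m2 = -3.677
1+m1*m2 = 4.586878
tan(theta) = |-3.677/4.586878| = 0.801635
theta = arctan(|-3.677/4.586878|) = 38.7169 degrees (acute angle)

38.7169 degrees


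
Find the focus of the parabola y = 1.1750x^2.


a = 1.1750
4a = 4.7000
focus = (0, 1/4.7000) = (0, 0.2128)

Focus = (0, 0.2128)


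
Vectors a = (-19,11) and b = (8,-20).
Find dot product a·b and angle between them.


a·b = -19*8 + 11*(-20) = -152 - 220 = -372
|a| = sqrt(361+121) = 21.9545
|b| = sqrt(64+400) = 21.5407
cos(theta) = -372/(sqrt(482)*sqrt(464)) = -372/sqrt(223648) = -0.786612
theta = arccos(-372/sqrt(223648)) = 141.8700 degrees

a·b = -372, theta = 141.8700 deg


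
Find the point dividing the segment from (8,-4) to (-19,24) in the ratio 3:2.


Px = (3*(-19) + 2*8)/5 = -41/5 = -8.2000
Py = (3*24 + 2*(-4))/5 = 64/5 = 12.8000

P = (-8.2000, 12.8000)


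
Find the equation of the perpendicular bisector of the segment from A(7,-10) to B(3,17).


Midpoint = (5, 3.5)
Slope of AB = dy/dx = 27/(-4) = -6.7500
Perp slope = -dx/dy = 4/27 = 0.1481
b = My - (perp slope)*Mx = 3.5 + (-4*5)/27 = 3.5 - 0.7407 = 2.7593

y = 0.1481x + 2.7593


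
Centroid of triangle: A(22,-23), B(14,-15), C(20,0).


Gx = (22+14+20)/3 = 56/3 = 18.6667
Gy = (-23- 15+0)/3 = -38/3 = -12.6667

G = (18.6667, -12.6667)


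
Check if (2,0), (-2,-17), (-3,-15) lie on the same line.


2*(-17+ 15) - 2*(-15-0) - 3*(0+ 17)
= -4 + 30 - 51 = -25

No, not collinear (determinant = -25)


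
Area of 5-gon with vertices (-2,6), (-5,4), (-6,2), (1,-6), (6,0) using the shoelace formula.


sum(xi*y_{i+1}) = -2*4 - 5*2 - 6*(-6) + 1*0 + 6*6 = 54
sum(yi*x_{i+1}) = 6*(-5) + 4*(-6) + 2*1 - 6*6 + 0*(-2) = -88
Area = |54 + 88|/2 = 142/2 = 71.0000

71.0000 sq units


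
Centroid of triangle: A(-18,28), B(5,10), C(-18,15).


Gx = (-18+5- 18)/3 = -31/3 = -10.3333
Gy = (28+10+15)/3 = 53/3 = 17.6667

G = (-10.3333, 17.6667)


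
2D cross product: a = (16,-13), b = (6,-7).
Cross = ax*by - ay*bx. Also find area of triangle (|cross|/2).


cross = 16*(-7) + 13*6 = -112 + 78 = -34
Triangle area = |-34|/2 = 34/2 = 17.0000

cross = -34, triangle area = 17.0000
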